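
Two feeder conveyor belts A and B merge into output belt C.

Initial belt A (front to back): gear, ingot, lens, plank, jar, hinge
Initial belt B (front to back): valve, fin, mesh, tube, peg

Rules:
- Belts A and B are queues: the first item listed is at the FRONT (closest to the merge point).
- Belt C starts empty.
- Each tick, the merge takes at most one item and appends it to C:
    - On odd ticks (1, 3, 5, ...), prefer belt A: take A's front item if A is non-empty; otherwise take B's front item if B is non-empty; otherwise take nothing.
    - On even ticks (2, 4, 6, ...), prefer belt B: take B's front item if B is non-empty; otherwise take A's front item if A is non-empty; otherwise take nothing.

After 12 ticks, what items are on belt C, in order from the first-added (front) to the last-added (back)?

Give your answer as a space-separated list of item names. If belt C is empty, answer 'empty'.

Tick 1: prefer A, take gear from A; A=[ingot,lens,plank,jar,hinge] B=[valve,fin,mesh,tube,peg] C=[gear]
Tick 2: prefer B, take valve from B; A=[ingot,lens,plank,jar,hinge] B=[fin,mesh,tube,peg] C=[gear,valve]
Tick 3: prefer A, take ingot from A; A=[lens,plank,jar,hinge] B=[fin,mesh,tube,peg] C=[gear,valve,ingot]
Tick 4: prefer B, take fin from B; A=[lens,plank,jar,hinge] B=[mesh,tube,peg] C=[gear,valve,ingot,fin]
Tick 5: prefer A, take lens from A; A=[plank,jar,hinge] B=[mesh,tube,peg] C=[gear,valve,ingot,fin,lens]
Tick 6: prefer B, take mesh from B; A=[plank,jar,hinge] B=[tube,peg] C=[gear,valve,ingot,fin,lens,mesh]
Tick 7: prefer A, take plank from A; A=[jar,hinge] B=[tube,peg] C=[gear,valve,ingot,fin,lens,mesh,plank]
Tick 8: prefer B, take tube from B; A=[jar,hinge] B=[peg] C=[gear,valve,ingot,fin,lens,mesh,plank,tube]
Tick 9: prefer A, take jar from A; A=[hinge] B=[peg] C=[gear,valve,ingot,fin,lens,mesh,plank,tube,jar]
Tick 10: prefer B, take peg from B; A=[hinge] B=[-] C=[gear,valve,ingot,fin,lens,mesh,plank,tube,jar,peg]
Tick 11: prefer A, take hinge from A; A=[-] B=[-] C=[gear,valve,ingot,fin,lens,mesh,plank,tube,jar,peg,hinge]
Tick 12: prefer B, both empty, nothing taken; A=[-] B=[-] C=[gear,valve,ingot,fin,lens,mesh,plank,tube,jar,peg,hinge]

Answer: gear valve ingot fin lens mesh plank tube jar peg hinge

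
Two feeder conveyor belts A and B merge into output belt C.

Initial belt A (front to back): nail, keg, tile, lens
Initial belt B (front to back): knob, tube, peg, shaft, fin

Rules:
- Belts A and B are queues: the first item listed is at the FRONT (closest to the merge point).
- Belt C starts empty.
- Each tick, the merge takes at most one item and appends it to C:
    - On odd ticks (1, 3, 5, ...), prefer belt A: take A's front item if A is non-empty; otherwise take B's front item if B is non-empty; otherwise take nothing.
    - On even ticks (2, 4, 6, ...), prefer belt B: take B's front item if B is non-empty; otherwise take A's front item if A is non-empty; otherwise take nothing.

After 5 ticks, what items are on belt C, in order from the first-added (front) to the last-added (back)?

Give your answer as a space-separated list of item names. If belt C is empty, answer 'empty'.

Answer: nail knob keg tube tile

Derivation:
Tick 1: prefer A, take nail from A; A=[keg,tile,lens] B=[knob,tube,peg,shaft,fin] C=[nail]
Tick 2: prefer B, take knob from B; A=[keg,tile,lens] B=[tube,peg,shaft,fin] C=[nail,knob]
Tick 3: prefer A, take keg from A; A=[tile,lens] B=[tube,peg,shaft,fin] C=[nail,knob,keg]
Tick 4: prefer B, take tube from B; A=[tile,lens] B=[peg,shaft,fin] C=[nail,knob,keg,tube]
Tick 5: prefer A, take tile from A; A=[lens] B=[peg,shaft,fin] C=[nail,knob,keg,tube,tile]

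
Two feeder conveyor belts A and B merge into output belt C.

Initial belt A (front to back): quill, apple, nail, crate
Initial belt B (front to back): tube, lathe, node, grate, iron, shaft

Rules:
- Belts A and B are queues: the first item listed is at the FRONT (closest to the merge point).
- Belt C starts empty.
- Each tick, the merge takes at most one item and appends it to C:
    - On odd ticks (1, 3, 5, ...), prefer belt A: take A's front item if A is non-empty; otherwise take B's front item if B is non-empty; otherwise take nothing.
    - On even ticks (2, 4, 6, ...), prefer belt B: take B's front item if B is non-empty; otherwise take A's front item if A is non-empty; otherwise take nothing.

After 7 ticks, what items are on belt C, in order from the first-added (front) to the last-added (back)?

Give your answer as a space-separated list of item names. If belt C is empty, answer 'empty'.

Tick 1: prefer A, take quill from A; A=[apple,nail,crate] B=[tube,lathe,node,grate,iron,shaft] C=[quill]
Tick 2: prefer B, take tube from B; A=[apple,nail,crate] B=[lathe,node,grate,iron,shaft] C=[quill,tube]
Tick 3: prefer A, take apple from A; A=[nail,crate] B=[lathe,node,grate,iron,shaft] C=[quill,tube,apple]
Tick 4: prefer B, take lathe from B; A=[nail,crate] B=[node,grate,iron,shaft] C=[quill,tube,apple,lathe]
Tick 5: prefer A, take nail from A; A=[crate] B=[node,grate,iron,shaft] C=[quill,tube,apple,lathe,nail]
Tick 6: prefer B, take node from B; A=[crate] B=[grate,iron,shaft] C=[quill,tube,apple,lathe,nail,node]
Tick 7: prefer A, take crate from A; A=[-] B=[grate,iron,shaft] C=[quill,tube,apple,lathe,nail,node,crate]

Answer: quill tube apple lathe nail node crate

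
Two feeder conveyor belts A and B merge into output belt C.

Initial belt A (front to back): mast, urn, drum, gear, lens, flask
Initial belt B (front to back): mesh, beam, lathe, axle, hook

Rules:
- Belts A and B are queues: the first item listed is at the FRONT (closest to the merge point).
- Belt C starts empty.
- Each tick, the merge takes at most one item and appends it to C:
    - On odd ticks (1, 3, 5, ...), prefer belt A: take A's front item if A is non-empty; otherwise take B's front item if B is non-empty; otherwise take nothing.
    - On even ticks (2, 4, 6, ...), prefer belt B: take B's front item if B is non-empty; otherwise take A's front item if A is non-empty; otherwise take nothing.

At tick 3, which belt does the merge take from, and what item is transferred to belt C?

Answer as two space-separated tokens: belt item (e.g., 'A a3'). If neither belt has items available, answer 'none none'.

Tick 1: prefer A, take mast from A; A=[urn,drum,gear,lens,flask] B=[mesh,beam,lathe,axle,hook] C=[mast]
Tick 2: prefer B, take mesh from B; A=[urn,drum,gear,lens,flask] B=[beam,lathe,axle,hook] C=[mast,mesh]
Tick 3: prefer A, take urn from A; A=[drum,gear,lens,flask] B=[beam,lathe,axle,hook] C=[mast,mesh,urn]

Answer: A urn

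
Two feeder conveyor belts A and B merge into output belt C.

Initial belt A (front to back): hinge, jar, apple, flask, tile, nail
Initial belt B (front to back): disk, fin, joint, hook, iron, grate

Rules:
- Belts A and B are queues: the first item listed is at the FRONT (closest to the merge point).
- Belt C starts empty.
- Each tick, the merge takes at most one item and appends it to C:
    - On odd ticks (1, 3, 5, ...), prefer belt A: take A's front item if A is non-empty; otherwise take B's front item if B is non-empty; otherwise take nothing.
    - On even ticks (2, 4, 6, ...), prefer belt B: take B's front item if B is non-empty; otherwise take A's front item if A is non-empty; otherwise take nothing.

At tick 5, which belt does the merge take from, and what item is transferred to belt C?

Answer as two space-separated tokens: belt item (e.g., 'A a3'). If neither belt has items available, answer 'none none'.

Answer: A apple

Derivation:
Tick 1: prefer A, take hinge from A; A=[jar,apple,flask,tile,nail] B=[disk,fin,joint,hook,iron,grate] C=[hinge]
Tick 2: prefer B, take disk from B; A=[jar,apple,flask,tile,nail] B=[fin,joint,hook,iron,grate] C=[hinge,disk]
Tick 3: prefer A, take jar from A; A=[apple,flask,tile,nail] B=[fin,joint,hook,iron,grate] C=[hinge,disk,jar]
Tick 4: prefer B, take fin from B; A=[apple,flask,tile,nail] B=[joint,hook,iron,grate] C=[hinge,disk,jar,fin]
Tick 5: prefer A, take apple from A; A=[flask,tile,nail] B=[joint,hook,iron,grate] C=[hinge,disk,jar,fin,apple]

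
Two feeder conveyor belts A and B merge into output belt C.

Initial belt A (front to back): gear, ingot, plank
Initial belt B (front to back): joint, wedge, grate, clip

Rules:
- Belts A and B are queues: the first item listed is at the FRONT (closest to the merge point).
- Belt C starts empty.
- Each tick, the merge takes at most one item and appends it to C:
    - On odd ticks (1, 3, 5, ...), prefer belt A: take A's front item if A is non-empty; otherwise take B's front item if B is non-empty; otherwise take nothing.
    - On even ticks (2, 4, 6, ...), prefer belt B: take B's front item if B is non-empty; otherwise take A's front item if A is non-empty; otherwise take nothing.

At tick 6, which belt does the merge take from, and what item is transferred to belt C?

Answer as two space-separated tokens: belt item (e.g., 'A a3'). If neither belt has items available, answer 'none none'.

Answer: B grate

Derivation:
Tick 1: prefer A, take gear from A; A=[ingot,plank] B=[joint,wedge,grate,clip] C=[gear]
Tick 2: prefer B, take joint from B; A=[ingot,plank] B=[wedge,grate,clip] C=[gear,joint]
Tick 3: prefer A, take ingot from A; A=[plank] B=[wedge,grate,clip] C=[gear,joint,ingot]
Tick 4: prefer B, take wedge from B; A=[plank] B=[grate,clip] C=[gear,joint,ingot,wedge]
Tick 5: prefer A, take plank from A; A=[-] B=[grate,clip] C=[gear,joint,ingot,wedge,plank]
Tick 6: prefer B, take grate from B; A=[-] B=[clip] C=[gear,joint,ingot,wedge,plank,grate]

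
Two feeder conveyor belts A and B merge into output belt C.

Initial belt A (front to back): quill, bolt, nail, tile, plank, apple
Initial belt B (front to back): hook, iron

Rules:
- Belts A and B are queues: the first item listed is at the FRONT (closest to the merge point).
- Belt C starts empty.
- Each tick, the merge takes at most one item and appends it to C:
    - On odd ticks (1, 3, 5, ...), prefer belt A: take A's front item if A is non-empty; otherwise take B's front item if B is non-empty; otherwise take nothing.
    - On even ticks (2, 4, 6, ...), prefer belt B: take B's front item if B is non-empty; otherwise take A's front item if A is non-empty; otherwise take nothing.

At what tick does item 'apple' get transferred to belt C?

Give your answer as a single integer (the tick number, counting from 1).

Tick 1: prefer A, take quill from A; A=[bolt,nail,tile,plank,apple] B=[hook,iron] C=[quill]
Tick 2: prefer B, take hook from B; A=[bolt,nail,tile,plank,apple] B=[iron] C=[quill,hook]
Tick 3: prefer A, take bolt from A; A=[nail,tile,plank,apple] B=[iron] C=[quill,hook,bolt]
Tick 4: prefer B, take iron from B; A=[nail,tile,plank,apple] B=[-] C=[quill,hook,bolt,iron]
Tick 5: prefer A, take nail from A; A=[tile,plank,apple] B=[-] C=[quill,hook,bolt,iron,nail]
Tick 6: prefer B, take tile from A; A=[plank,apple] B=[-] C=[quill,hook,bolt,iron,nail,tile]
Tick 7: prefer A, take plank from A; A=[apple] B=[-] C=[quill,hook,bolt,iron,nail,tile,plank]
Tick 8: prefer B, take apple from A; A=[-] B=[-] C=[quill,hook,bolt,iron,nail,tile,plank,apple]

Answer: 8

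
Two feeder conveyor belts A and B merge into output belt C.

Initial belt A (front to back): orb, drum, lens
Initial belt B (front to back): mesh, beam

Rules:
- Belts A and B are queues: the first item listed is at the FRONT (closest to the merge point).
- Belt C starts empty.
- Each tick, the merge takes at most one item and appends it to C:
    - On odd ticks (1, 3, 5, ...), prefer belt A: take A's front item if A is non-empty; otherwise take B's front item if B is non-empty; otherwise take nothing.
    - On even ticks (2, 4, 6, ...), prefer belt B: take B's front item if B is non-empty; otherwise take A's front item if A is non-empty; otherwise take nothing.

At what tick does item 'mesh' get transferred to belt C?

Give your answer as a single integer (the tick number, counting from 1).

Answer: 2

Derivation:
Tick 1: prefer A, take orb from A; A=[drum,lens] B=[mesh,beam] C=[orb]
Tick 2: prefer B, take mesh from B; A=[drum,lens] B=[beam] C=[orb,mesh]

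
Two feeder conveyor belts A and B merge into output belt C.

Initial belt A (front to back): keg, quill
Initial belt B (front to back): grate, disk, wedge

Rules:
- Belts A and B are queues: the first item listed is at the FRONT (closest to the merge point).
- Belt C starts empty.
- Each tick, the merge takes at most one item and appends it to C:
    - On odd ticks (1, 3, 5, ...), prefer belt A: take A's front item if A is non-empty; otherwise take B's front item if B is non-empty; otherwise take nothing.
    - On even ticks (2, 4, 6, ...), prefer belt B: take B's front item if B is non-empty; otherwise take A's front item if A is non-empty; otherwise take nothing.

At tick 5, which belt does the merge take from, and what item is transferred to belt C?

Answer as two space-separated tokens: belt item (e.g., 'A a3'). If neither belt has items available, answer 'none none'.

Answer: B wedge

Derivation:
Tick 1: prefer A, take keg from A; A=[quill] B=[grate,disk,wedge] C=[keg]
Tick 2: prefer B, take grate from B; A=[quill] B=[disk,wedge] C=[keg,grate]
Tick 3: prefer A, take quill from A; A=[-] B=[disk,wedge] C=[keg,grate,quill]
Tick 4: prefer B, take disk from B; A=[-] B=[wedge] C=[keg,grate,quill,disk]
Tick 5: prefer A, take wedge from B; A=[-] B=[-] C=[keg,grate,quill,disk,wedge]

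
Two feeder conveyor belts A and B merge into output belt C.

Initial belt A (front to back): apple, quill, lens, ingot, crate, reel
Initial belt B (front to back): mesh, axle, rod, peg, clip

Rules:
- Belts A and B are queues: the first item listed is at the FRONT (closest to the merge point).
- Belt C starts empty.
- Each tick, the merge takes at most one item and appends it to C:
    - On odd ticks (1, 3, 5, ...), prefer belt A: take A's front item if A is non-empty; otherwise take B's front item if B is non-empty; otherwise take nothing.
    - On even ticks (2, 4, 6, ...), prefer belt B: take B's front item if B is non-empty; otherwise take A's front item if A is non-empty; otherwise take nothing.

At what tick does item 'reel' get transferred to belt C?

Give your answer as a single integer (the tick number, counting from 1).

Tick 1: prefer A, take apple from A; A=[quill,lens,ingot,crate,reel] B=[mesh,axle,rod,peg,clip] C=[apple]
Tick 2: prefer B, take mesh from B; A=[quill,lens,ingot,crate,reel] B=[axle,rod,peg,clip] C=[apple,mesh]
Tick 3: prefer A, take quill from A; A=[lens,ingot,crate,reel] B=[axle,rod,peg,clip] C=[apple,mesh,quill]
Tick 4: prefer B, take axle from B; A=[lens,ingot,crate,reel] B=[rod,peg,clip] C=[apple,mesh,quill,axle]
Tick 5: prefer A, take lens from A; A=[ingot,crate,reel] B=[rod,peg,clip] C=[apple,mesh,quill,axle,lens]
Tick 6: prefer B, take rod from B; A=[ingot,crate,reel] B=[peg,clip] C=[apple,mesh,quill,axle,lens,rod]
Tick 7: prefer A, take ingot from A; A=[crate,reel] B=[peg,clip] C=[apple,mesh,quill,axle,lens,rod,ingot]
Tick 8: prefer B, take peg from B; A=[crate,reel] B=[clip] C=[apple,mesh,quill,axle,lens,rod,ingot,peg]
Tick 9: prefer A, take crate from A; A=[reel] B=[clip] C=[apple,mesh,quill,axle,lens,rod,ingot,peg,crate]
Tick 10: prefer B, take clip from B; A=[reel] B=[-] C=[apple,mesh,quill,axle,lens,rod,ingot,peg,crate,clip]
Tick 11: prefer A, take reel from A; A=[-] B=[-] C=[apple,mesh,quill,axle,lens,rod,ingot,peg,crate,clip,reel]

Answer: 11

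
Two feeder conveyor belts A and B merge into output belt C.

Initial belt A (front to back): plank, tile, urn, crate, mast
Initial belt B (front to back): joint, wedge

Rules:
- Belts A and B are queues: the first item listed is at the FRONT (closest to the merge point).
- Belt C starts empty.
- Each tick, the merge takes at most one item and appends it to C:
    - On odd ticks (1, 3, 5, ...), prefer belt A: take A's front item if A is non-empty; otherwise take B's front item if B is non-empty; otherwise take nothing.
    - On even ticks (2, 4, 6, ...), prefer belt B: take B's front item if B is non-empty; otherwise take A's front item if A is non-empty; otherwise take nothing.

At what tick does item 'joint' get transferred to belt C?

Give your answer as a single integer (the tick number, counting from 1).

Answer: 2

Derivation:
Tick 1: prefer A, take plank from A; A=[tile,urn,crate,mast] B=[joint,wedge] C=[plank]
Tick 2: prefer B, take joint from B; A=[tile,urn,crate,mast] B=[wedge] C=[plank,joint]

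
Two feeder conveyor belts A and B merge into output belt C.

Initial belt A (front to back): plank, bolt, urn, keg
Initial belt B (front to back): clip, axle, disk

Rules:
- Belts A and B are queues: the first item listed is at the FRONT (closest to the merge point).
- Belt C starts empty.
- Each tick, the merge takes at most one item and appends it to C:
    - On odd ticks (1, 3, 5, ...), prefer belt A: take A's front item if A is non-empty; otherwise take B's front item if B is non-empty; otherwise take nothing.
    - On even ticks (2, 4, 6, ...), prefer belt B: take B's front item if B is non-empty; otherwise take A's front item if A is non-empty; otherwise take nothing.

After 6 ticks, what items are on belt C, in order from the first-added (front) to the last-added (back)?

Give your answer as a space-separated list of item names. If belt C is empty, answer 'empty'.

Tick 1: prefer A, take plank from A; A=[bolt,urn,keg] B=[clip,axle,disk] C=[plank]
Tick 2: prefer B, take clip from B; A=[bolt,urn,keg] B=[axle,disk] C=[plank,clip]
Tick 3: prefer A, take bolt from A; A=[urn,keg] B=[axle,disk] C=[plank,clip,bolt]
Tick 4: prefer B, take axle from B; A=[urn,keg] B=[disk] C=[plank,clip,bolt,axle]
Tick 5: prefer A, take urn from A; A=[keg] B=[disk] C=[plank,clip,bolt,axle,urn]
Tick 6: prefer B, take disk from B; A=[keg] B=[-] C=[plank,clip,bolt,axle,urn,disk]

Answer: plank clip bolt axle urn disk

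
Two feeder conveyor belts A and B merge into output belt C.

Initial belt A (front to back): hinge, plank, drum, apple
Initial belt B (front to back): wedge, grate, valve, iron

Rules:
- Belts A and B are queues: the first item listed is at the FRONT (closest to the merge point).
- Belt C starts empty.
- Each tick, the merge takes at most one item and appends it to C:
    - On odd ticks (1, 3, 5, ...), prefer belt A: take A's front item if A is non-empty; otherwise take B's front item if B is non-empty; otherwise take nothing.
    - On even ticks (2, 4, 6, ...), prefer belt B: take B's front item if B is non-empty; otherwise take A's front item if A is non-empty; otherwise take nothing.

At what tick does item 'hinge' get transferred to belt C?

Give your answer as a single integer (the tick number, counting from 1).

Tick 1: prefer A, take hinge from A; A=[plank,drum,apple] B=[wedge,grate,valve,iron] C=[hinge]

Answer: 1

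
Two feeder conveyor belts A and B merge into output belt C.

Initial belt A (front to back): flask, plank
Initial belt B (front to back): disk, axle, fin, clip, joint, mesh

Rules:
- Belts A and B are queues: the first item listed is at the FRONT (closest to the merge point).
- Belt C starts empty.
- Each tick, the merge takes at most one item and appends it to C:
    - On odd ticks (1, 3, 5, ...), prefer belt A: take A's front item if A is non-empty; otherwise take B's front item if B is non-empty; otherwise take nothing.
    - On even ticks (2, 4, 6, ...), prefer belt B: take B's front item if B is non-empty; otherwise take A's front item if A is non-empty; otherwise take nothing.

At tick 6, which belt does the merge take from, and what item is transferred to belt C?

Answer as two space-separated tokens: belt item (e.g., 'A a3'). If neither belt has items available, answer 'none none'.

Tick 1: prefer A, take flask from A; A=[plank] B=[disk,axle,fin,clip,joint,mesh] C=[flask]
Tick 2: prefer B, take disk from B; A=[plank] B=[axle,fin,clip,joint,mesh] C=[flask,disk]
Tick 3: prefer A, take plank from A; A=[-] B=[axle,fin,clip,joint,mesh] C=[flask,disk,plank]
Tick 4: prefer B, take axle from B; A=[-] B=[fin,clip,joint,mesh] C=[flask,disk,plank,axle]
Tick 5: prefer A, take fin from B; A=[-] B=[clip,joint,mesh] C=[flask,disk,plank,axle,fin]
Tick 6: prefer B, take clip from B; A=[-] B=[joint,mesh] C=[flask,disk,plank,axle,fin,clip]

Answer: B clip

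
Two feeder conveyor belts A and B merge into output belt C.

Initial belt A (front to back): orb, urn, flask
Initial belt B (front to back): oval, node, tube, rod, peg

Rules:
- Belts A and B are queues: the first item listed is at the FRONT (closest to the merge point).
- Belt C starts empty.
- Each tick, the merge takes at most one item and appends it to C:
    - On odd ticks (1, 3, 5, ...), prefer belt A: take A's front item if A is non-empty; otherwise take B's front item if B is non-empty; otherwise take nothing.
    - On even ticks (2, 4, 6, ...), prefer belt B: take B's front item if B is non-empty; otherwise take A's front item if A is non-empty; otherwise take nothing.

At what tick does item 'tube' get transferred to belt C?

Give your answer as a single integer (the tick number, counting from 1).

Answer: 6

Derivation:
Tick 1: prefer A, take orb from A; A=[urn,flask] B=[oval,node,tube,rod,peg] C=[orb]
Tick 2: prefer B, take oval from B; A=[urn,flask] B=[node,tube,rod,peg] C=[orb,oval]
Tick 3: prefer A, take urn from A; A=[flask] B=[node,tube,rod,peg] C=[orb,oval,urn]
Tick 4: prefer B, take node from B; A=[flask] B=[tube,rod,peg] C=[orb,oval,urn,node]
Tick 5: prefer A, take flask from A; A=[-] B=[tube,rod,peg] C=[orb,oval,urn,node,flask]
Tick 6: prefer B, take tube from B; A=[-] B=[rod,peg] C=[orb,oval,urn,node,flask,tube]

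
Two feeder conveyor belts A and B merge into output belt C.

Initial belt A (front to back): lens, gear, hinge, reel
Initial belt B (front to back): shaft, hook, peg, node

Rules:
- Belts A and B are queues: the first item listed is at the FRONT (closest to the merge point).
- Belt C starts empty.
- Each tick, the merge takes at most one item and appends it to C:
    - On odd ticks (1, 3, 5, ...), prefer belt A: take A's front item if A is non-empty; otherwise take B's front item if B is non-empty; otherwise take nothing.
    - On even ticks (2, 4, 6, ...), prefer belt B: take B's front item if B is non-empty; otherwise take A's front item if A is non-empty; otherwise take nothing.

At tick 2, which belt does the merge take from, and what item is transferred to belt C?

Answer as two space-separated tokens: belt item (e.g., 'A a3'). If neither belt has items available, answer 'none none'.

Answer: B shaft

Derivation:
Tick 1: prefer A, take lens from A; A=[gear,hinge,reel] B=[shaft,hook,peg,node] C=[lens]
Tick 2: prefer B, take shaft from B; A=[gear,hinge,reel] B=[hook,peg,node] C=[lens,shaft]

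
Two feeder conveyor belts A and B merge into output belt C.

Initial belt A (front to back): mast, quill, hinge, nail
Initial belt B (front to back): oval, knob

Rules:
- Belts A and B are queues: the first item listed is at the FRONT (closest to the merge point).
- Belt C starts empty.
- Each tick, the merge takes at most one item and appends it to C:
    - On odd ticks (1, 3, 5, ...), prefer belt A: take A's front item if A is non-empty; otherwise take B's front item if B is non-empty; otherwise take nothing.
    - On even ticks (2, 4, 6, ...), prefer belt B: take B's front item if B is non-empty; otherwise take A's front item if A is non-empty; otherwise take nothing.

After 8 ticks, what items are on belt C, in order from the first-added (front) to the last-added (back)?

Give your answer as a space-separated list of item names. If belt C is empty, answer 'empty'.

Answer: mast oval quill knob hinge nail

Derivation:
Tick 1: prefer A, take mast from A; A=[quill,hinge,nail] B=[oval,knob] C=[mast]
Tick 2: prefer B, take oval from B; A=[quill,hinge,nail] B=[knob] C=[mast,oval]
Tick 3: prefer A, take quill from A; A=[hinge,nail] B=[knob] C=[mast,oval,quill]
Tick 4: prefer B, take knob from B; A=[hinge,nail] B=[-] C=[mast,oval,quill,knob]
Tick 5: prefer A, take hinge from A; A=[nail] B=[-] C=[mast,oval,quill,knob,hinge]
Tick 6: prefer B, take nail from A; A=[-] B=[-] C=[mast,oval,quill,knob,hinge,nail]
Tick 7: prefer A, both empty, nothing taken; A=[-] B=[-] C=[mast,oval,quill,knob,hinge,nail]
Tick 8: prefer B, both empty, nothing taken; A=[-] B=[-] C=[mast,oval,quill,knob,hinge,nail]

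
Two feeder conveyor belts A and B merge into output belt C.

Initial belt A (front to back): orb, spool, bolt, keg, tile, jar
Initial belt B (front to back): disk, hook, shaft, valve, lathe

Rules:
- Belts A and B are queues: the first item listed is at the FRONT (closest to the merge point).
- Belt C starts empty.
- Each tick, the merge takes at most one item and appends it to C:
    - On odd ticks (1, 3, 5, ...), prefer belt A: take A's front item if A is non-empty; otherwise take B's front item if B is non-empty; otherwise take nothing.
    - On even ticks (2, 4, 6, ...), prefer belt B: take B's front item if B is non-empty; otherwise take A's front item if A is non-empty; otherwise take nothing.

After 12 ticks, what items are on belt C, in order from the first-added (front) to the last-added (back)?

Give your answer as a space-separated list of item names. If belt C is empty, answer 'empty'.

Answer: orb disk spool hook bolt shaft keg valve tile lathe jar

Derivation:
Tick 1: prefer A, take orb from A; A=[spool,bolt,keg,tile,jar] B=[disk,hook,shaft,valve,lathe] C=[orb]
Tick 2: prefer B, take disk from B; A=[spool,bolt,keg,tile,jar] B=[hook,shaft,valve,lathe] C=[orb,disk]
Tick 3: prefer A, take spool from A; A=[bolt,keg,tile,jar] B=[hook,shaft,valve,lathe] C=[orb,disk,spool]
Tick 4: prefer B, take hook from B; A=[bolt,keg,tile,jar] B=[shaft,valve,lathe] C=[orb,disk,spool,hook]
Tick 5: prefer A, take bolt from A; A=[keg,tile,jar] B=[shaft,valve,lathe] C=[orb,disk,spool,hook,bolt]
Tick 6: prefer B, take shaft from B; A=[keg,tile,jar] B=[valve,lathe] C=[orb,disk,spool,hook,bolt,shaft]
Tick 7: prefer A, take keg from A; A=[tile,jar] B=[valve,lathe] C=[orb,disk,spool,hook,bolt,shaft,keg]
Tick 8: prefer B, take valve from B; A=[tile,jar] B=[lathe] C=[orb,disk,spool,hook,bolt,shaft,keg,valve]
Tick 9: prefer A, take tile from A; A=[jar] B=[lathe] C=[orb,disk,spool,hook,bolt,shaft,keg,valve,tile]
Tick 10: prefer B, take lathe from B; A=[jar] B=[-] C=[orb,disk,spool,hook,bolt,shaft,keg,valve,tile,lathe]
Tick 11: prefer A, take jar from A; A=[-] B=[-] C=[orb,disk,spool,hook,bolt,shaft,keg,valve,tile,lathe,jar]
Tick 12: prefer B, both empty, nothing taken; A=[-] B=[-] C=[orb,disk,spool,hook,bolt,shaft,keg,valve,tile,lathe,jar]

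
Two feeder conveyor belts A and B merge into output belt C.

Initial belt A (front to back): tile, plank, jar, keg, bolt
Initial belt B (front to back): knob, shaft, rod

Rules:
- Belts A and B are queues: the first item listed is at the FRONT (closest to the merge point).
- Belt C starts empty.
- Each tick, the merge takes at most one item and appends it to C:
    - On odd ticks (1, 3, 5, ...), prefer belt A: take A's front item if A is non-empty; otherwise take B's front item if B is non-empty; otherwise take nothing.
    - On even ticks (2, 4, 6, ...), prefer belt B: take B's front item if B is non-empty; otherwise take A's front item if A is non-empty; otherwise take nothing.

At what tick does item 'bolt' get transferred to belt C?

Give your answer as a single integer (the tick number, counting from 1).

Tick 1: prefer A, take tile from A; A=[plank,jar,keg,bolt] B=[knob,shaft,rod] C=[tile]
Tick 2: prefer B, take knob from B; A=[plank,jar,keg,bolt] B=[shaft,rod] C=[tile,knob]
Tick 3: prefer A, take plank from A; A=[jar,keg,bolt] B=[shaft,rod] C=[tile,knob,plank]
Tick 4: prefer B, take shaft from B; A=[jar,keg,bolt] B=[rod] C=[tile,knob,plank,shaft]
Tick 5: prefer A, take jar from A; A=[keg,bolt] B=[rod] C=[tile,knob,plank,shaft,jar]
Tick 6: prefer B, take rod from B; A=[keg,bolt] B=[-] C=[tile,knob,plank,shaft,jar,rod]
Tick 7: prefer A, take keg from A; A=[bolt] B=[-] C=[tile,knob,plank,shaft,jar,rod,keg]
Tick 8: prefer B, take bolt from A; A=[-] B=[-] C=[tile,knob,plank,shaft,jar,rod,keg,bolt]

Answer: 8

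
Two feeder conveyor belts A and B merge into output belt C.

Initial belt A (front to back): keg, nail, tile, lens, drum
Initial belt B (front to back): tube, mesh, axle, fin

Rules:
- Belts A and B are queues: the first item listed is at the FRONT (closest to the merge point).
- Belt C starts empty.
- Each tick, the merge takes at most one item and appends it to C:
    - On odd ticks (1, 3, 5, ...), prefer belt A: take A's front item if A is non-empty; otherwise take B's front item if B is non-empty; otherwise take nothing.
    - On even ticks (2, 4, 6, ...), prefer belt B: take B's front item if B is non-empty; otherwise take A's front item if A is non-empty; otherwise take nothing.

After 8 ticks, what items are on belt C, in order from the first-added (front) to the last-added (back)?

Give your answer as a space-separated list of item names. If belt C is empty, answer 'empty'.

Answer: keg tube nail mesh tile axle lens fin

Derivation:
Tick 1: prefer A, take keg from A; A=[nail,tile,lens,drum] B=[tube,mesh,axle,fin] C=[keg]
Tick 2: prefer B, take tube from B; A=[nail,tile,lens,drum] B=[mesh,axle,fin] C=[keg,tube]
Tick 3: prefer A, take nail from A; A=[tile,lens,drum] B=[mesh,axle,fin] C=[keg,tube,nail]
Tick 4: prefer B, take mesh from B; A=[tile,lens,drum] B=[axle,fin] C=[keg,tube,nail,mesh]
Tick 5: prefer A, take tile from A; A=[lens,drum] B=[axle,fin] C=[keg,tube,nail,mesh,tile]
Tick 6: prefer B, take axle from B; A=[lens,drum] B=[fin] C=[keg,tube,nail,mesh,tile,axle]
Tick 7: prefer A, take lens from A; A=[drum] B=[fin] C=[keg,tube,nail,mesh,tile,axle,lens]
Tick 8: prefer B, take fin from B; A=[drum] B=[-] C=[keg,tube,nail,mesh,tile,axle,lens,fin]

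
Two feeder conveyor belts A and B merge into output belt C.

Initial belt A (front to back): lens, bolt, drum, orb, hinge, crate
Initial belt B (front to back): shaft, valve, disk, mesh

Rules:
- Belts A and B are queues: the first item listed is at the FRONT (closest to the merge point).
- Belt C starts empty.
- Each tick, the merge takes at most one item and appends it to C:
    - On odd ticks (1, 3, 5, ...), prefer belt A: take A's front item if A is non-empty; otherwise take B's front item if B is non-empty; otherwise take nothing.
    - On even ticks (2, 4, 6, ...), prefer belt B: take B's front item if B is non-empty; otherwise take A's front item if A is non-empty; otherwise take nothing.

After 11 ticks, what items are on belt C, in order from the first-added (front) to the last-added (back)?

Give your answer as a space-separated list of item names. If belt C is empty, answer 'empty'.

Tick 1: prefer A, take lens from A; A=[bolt,drum,orb,hinge,crate] B=[shaft,valve,disk,mesh] C=[lens]
Tick 2: prefer B, take shaft from B; A=[bolt,drum,orb,hinge,crate] B=[valve,disk,mesh] C=[lens,shaft]
Tick 3: prefer A, take bolt from A; A=[drum,orb,hinge,crate] B=[valve,disk,mesh] C=[lens,shaft,bolt]
Tick 4: prefer B, take valve from B; A=[drum,orb,hinge,crate] B=[disk,mesh] C=[lens,shaft,bolt,valve]
Tick 5: prefer A, take drum from A; A=[orb,hinge,crate] B=[disk,mesh] C=[lens,shaft,bolt,valve,drum]
Tick 6: prefer B, take disk from B; A=[orb,hinge,crate] B=[mesh] C=[lens,shaft,bolt,valve,drum,disk]
Tick 7: prefer A, take orb from A; A=[hinge,crate] B=[mesh] C=[lens,shaft,bolt,valve,drum,disk,orb]
Tick 8: prefer B, take mesh from B; A=[hinge,crate] B=[-] C=[lens,shaft,bolt,valve,drum,disk,orb,mesh]
Tick 9: prefer A, take hinge from A; A=[crate] B=[-] C=[lens,shaft,bolt,valve,drum,disk,orb,mesh,hinge]
Tick 10: prefer B, take crate from A; A=[-] B=[-] C=[lens,shaft,bolt,valve,drum,disk,orb,mesh,hinge,crate]
Tick 11: prefer A, both empty, nothing taken; A=[-] B=[-] C=[lens,shaft,bolt,valve,drum,disk,orb,mesh,hinge,crate]

Answer: lens shaft bolt valve drum disk orb mesh hinge crate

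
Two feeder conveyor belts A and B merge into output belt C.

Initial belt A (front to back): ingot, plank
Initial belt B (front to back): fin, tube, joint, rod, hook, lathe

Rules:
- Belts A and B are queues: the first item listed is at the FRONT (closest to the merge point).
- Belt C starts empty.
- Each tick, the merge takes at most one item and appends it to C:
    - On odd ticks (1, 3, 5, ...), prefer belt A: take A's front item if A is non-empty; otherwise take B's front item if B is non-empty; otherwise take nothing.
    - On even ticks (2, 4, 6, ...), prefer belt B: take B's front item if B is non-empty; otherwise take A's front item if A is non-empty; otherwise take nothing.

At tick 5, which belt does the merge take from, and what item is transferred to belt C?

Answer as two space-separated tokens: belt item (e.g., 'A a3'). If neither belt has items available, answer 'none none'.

Answer: B joint

Derivation:
Tick 1: prefer A, take ingot from A; A=[plank] B=[fin,tube,joint,rod,hook,lathe] C=[ingot]
Tick 2: prefer B, take fin from B; A=[plank] B=[tube,joint,rod,hook,lathe] C=[ingot,fin]
Tick 3: prefer A, take plank from A; A=[-] B=[tube,joint,rod,hook,lathe] C=[ingot,fin,plank]
Tick 4: prefer B, take tube from B; A=[-] B=[joint,rod,hook,lathe] C=[ingot,fin,plank,tube]
Tick 5: prefer A, take joint from B; A=[-] B=[rod,hook,lathe] C=[ingot,fin,plank,tube,joint]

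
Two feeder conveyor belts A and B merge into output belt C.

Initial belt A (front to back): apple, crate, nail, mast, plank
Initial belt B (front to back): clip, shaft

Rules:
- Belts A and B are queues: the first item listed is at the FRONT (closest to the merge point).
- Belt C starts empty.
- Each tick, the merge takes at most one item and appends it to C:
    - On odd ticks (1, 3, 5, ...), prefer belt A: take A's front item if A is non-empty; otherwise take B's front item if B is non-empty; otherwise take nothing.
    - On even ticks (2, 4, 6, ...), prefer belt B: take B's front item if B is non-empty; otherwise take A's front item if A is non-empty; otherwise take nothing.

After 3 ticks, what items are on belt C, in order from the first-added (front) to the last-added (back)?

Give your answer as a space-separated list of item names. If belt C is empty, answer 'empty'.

Tick 1: prefer A, take apple from A; A=[crate,nail,mast,plank] B=[clip,shaft] C=[apple]
Tick 2: prefer B, take clip from B; A=[crate,nail,mast,plank] B=[shaft] C=[apple,clip]
Tick 3: prefer A, take crate from A; A=[nail,mast,plank] B=[shaft] C=[apple,clip,crate]

Answer: apple clip crate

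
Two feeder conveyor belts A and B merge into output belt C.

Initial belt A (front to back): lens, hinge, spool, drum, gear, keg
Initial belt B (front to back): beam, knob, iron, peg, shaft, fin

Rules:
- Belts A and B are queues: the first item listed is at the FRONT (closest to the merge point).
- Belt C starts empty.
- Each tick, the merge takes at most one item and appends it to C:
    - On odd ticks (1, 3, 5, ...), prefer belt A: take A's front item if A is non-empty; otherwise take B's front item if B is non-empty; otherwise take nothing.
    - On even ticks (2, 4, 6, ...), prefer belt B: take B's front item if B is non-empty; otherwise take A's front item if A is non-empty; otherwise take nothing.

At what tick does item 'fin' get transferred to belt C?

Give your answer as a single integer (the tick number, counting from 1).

Answer: 12

Derivation:
Tick 1: prefer A, take lens from A; A=[hinge,spool,drum,gear,keg] B=[beam,knob,iron,peg,shaft,fin] C=[lens]
Tick 2: prefer B, take beam from B; A=[hinge,spool,drum,gear,keg] B=[knob,iron,peg,shaft,fin] C=[lens,beam]
Tick 3: prefer A, take hinge from A; A=[spool,drum,gear,keg] B=[knob,iron,peg,shaft,fin] C=[lens,beam,hinge]
Tick 4: prefer B, take knob from B; A=[spool,drum,gear,keg] B=[iron,peg,shaft,fin] C=[lens,beam,hinge,knob]
Tick 5: prefer A, take spool from A; A=[drum,gear,keg] B=[iron,peg,shaft,fin] C=[lens,beam,hinge,knob,spool]
Tick 6: prefer B, take iron from B; A=[drum,gear,keg] B=[peg,shaft,fin] C=[lens,beam,hinge,knob,spool,iron]
Tick 7: prefer A, take drum from A; A=[gear,keg] B=[peg,shaft,fin] C=[lens,beam,hinge,knob,spool,iron,drum]
Tick 8: prefer B, take peg from B; A=[gear,keg] B=[shaft,fin] C=[lens,beam,hinge,knob,spool,iron,drum,peg]
Tick 9: prefer A, take gear from A; A=[keg] B=[shaft,fin] C=[lens,beam,hinge,knob,spool,iron,drum,peg,gear]
Tick 10: prefer B, take shaft from B; A=[keg] B=[fin] C=[lens,beam,hinge,knob,spool,iron,drum,peg,gear,shaft]
Tick 11: prefer A, take keg from A; A=[-] B=[fin] C=[lens,beam,hinge,knob,spool,iron,drum,peg,gear,shaft,keg]
Tick 12: prefer B, take fin from B; A=[-] B=[-] C=[lens,beam,hinge,knob,spool,iron,drum,peg,gear,shaft,keg,fin]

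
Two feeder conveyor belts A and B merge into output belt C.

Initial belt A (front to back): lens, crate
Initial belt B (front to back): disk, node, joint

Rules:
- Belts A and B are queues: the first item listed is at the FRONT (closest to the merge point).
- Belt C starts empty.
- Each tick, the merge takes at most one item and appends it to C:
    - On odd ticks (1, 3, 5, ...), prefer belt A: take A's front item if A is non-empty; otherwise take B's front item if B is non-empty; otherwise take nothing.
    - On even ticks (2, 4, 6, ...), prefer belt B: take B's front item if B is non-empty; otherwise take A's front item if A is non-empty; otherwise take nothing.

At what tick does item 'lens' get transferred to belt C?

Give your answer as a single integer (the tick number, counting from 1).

Tick 1: prefer A, take lens from A; A=[crate] B=[disk,node,joint] C=[lens]

Answer: 1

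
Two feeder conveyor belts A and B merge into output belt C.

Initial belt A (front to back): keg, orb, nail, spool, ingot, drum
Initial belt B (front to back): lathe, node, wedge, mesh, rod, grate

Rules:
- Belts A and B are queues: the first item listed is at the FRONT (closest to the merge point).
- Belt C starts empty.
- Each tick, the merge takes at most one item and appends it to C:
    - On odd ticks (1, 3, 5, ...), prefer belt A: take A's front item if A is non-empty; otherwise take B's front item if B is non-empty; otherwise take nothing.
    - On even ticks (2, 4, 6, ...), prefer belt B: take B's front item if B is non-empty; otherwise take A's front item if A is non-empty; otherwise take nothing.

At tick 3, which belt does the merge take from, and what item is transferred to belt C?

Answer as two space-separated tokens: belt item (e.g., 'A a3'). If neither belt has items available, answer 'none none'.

Tick 1: prefer A, take keg from A; A=[orb,nail,spool,ingot,drum] B=[lathe,node,wedge,mesh,rod,grate] C=[keg]
Tick 2: prefer B, take lathe from B; A=[orb,nail,spool,ingot,drum] B=[node,wedge,mesh,rod,grate] C=[keg,lathe]
Tick 3: prefer A, take orb from A; A=[nail,spool,ingot,drum] B=[node,wedge,mesh,rod,grate] C=[keg,lathe,orb]

Answer: A orb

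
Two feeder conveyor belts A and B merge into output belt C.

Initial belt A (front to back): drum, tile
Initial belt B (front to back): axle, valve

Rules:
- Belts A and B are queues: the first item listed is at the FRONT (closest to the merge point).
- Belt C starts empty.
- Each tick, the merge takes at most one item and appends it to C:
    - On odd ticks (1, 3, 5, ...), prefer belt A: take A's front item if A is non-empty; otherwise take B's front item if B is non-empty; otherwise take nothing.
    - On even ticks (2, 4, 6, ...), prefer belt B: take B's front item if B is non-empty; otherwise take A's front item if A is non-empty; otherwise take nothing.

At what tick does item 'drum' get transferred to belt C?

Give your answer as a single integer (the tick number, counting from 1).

Answer: 1

Derivation:
Tick 1: prefer A, take drum from A; A=[tile] B=[axle,valve] C=[drum]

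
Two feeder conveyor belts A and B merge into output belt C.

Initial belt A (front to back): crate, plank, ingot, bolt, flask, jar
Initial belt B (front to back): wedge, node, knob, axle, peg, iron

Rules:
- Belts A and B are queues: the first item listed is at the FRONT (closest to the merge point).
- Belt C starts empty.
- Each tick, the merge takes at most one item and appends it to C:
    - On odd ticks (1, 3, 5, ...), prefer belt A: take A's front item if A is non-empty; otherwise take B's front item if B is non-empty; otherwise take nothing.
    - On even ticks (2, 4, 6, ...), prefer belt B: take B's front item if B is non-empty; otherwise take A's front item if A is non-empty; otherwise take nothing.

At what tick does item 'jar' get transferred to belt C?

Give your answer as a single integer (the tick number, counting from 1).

Tick 1: prefer A, take crate from A; A=[plank,ingot,bolt,flask,jar] B=[wedge,node,knob,axle,peg,iron] C=[crate]
Tick 2: prefer B, take wedge from B; A=[plank,ingot,bolt,flask,jar] B=[node,knob,axle,peg,iron] C=[crate,wedge]
Tick 3: prefer A, take plank from A; A=[ingot,bolt,flask,jar] B=[node,knob,axle,peg,iron] C=[crate,wedge,plank]
Tick 4: prefer B, take node from B; A=[ingot,bolt,flask,jar] B=[knob,axle,peg,iron] C=[crate,wedge,plank,node]
Tick 5: prefer A, take ingot from A; A=[bolt,flask,jar] B=[knob,axle,peg,iron] C=[crate,wedge,plank,node,ingot]
Tick 6: prefer B, take knob from B; A=[bolt,flask,jar] B=[axle,peg,iron] C=[crate,wedge,plank,node,ingot,knob]
Tick 7: prefer A, take bolt from A; A=[flask,jar] B=[axle,peg,iron] C=[crate,wedge,plank,node,ingot,knob,bolt]
Tick 8: prefer B, take axle from B; A=[flask,jar] B=[peg,iron] C=[crate,wedge,plank,node,ingot,knob,bolt,axle]
Tick 9: prefer A, take flask from A; A=[jar] B=[peg,iron] C=[crate,wedge,plank,node,ingot,knob,bolt,axle,flask]
Tick 10: prefer B, take peg from B; A=[jar] B=[iron] C=[crate,wedge,plank,node,ingot,knob,bolt,axle,flask,peg]
Tick 11: prefer A, take jar from A; A=[-] B=[iron] C=[crate,wedge,plank,node,ingot,knob,bolt,axle,flask,peg,jar]

Answer: 11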